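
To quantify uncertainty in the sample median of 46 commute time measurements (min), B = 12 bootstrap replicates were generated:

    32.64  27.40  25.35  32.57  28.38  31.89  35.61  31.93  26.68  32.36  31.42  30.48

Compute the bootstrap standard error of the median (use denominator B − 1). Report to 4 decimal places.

Bootstrap SE is the standard deviation of the 12 replicate medians.
Mean of replicates: (32.64 + 27.40 + 25.35 + 32.57 + 28.38 + 31.89 + 35.61 + 31.93 + 26.68 + 32.36 + 31.42 + 30.48) / 12 = 366.71000 / 12 = 30.55917
Sum of squared deviations: (+2.08083)² + (−3.15917)² + (−5.20917)² + (+2.01083)² + (−2.17917)² + (+1.33083)² + (+5.05083)² + (+1.37083)² + (−3.87917)² + (+1.80083)² + (+0.86083)² + (−0.07917)² = 98.43729
Variance = 98.43729 / 11 = 8.94884
SE* = √8.94884

SE* = 2.9915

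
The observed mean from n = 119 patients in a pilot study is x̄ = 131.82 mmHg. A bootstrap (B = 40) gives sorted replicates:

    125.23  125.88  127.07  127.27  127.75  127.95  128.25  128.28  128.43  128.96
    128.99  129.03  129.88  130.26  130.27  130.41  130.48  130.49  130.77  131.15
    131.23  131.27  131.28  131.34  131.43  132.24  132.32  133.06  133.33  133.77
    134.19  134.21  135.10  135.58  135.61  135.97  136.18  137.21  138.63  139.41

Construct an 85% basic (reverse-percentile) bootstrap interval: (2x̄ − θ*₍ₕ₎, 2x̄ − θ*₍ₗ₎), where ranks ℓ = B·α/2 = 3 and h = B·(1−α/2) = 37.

(127.46, 136.57)

Percentile endpoints at ranks 3 and 37: θ*₍3₎ = 127.07, θ*₍37₎ = 136.18.
Basic interval reflects these around x̄:
  lower = 2 × 131.82 − 136.18 = 127.46
  upper = 2 × 131.82 − 127.07 = 136.57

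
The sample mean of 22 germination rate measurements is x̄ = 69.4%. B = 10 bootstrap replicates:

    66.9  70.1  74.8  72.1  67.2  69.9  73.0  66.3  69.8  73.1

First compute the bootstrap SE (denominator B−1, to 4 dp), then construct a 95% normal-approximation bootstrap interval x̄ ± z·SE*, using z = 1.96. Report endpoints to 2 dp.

(63.70, 75.10)

Mean of replicates = 70.3200; sum of squared deviations = 76.2360; SE* = √(76.2360/9) = 2.9104
Margin = 1.96 × 2.9104 = 5.704
Interval: 69.4 ± 5.704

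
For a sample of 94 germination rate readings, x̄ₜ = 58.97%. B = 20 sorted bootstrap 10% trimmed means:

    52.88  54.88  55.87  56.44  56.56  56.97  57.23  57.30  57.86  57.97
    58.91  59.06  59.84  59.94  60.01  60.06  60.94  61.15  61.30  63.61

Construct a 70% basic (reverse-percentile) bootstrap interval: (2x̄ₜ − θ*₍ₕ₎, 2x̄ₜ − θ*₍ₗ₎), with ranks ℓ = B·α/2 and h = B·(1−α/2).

Percentile endpoints at ranks 3 and 17: θ*₍3₎ = 55.87, θ*₍17₎ = 60.94.
Basic interval reflects these around x̄ₜ:
  lower = 2 × 58.97 − 60.94 = 57.00
  upper = 2 × 58.97 − 55.87 = 62.07

(57.00, 62.07)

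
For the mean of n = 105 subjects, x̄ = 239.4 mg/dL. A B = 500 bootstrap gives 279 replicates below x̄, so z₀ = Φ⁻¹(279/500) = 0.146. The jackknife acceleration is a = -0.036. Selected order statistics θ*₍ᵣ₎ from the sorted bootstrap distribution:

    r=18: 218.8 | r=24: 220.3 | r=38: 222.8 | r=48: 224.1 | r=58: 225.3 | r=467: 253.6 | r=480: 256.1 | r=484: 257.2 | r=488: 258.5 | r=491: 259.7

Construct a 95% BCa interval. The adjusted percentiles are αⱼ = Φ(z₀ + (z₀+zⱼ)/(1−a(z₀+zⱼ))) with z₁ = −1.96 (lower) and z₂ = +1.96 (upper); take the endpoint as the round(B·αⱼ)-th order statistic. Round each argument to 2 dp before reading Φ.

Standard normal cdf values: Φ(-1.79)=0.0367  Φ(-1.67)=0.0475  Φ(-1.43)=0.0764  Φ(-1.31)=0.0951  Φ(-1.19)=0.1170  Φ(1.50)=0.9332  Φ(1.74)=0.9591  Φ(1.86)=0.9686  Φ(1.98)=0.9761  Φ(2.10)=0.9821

(218.8, 259.7)

Lower: z₀ + z₁ = 0.146 + (-1.960) = -1.814; 1 − a(z₀+z₁) = 1 − (-0.036)(-1.814) = 0.9347; argument = 0.146 + (-1.814)/0.9347 = -1.7947 → -1.79.
α₁ = Φ(-1.79) = 0.0367; rank = round(500 × 0.0367) = 18; θ*₍18₎ = 218.8.
Upper: z₀ + z₂ = 2.106; 1 − a(z₀+z₂) = 1.0758; argument = 2.1036 → 2.10; α₂ = 0.9821; rank = 491; θ*₍491₎ = 259.7.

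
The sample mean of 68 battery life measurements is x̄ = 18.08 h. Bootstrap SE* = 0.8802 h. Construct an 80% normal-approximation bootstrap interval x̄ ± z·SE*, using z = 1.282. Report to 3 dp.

Margin = 1.282 × 0.8802 = 1.1284
Interval: 18.08 ± 1.1284

(16.952, 19.208)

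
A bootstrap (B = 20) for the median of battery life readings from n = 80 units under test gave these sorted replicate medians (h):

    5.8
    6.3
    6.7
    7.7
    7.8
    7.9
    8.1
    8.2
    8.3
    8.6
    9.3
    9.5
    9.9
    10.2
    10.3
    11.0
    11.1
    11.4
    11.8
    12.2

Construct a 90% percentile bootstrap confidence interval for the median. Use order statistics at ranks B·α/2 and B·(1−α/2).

α = 0.10; lower rank = 20 × 0.050 = 1; upper rank = 20 × 0.950 = 19.
The 1st smallest replicate is 5.8; the 19th is 11.8.

(5.8, 11.8)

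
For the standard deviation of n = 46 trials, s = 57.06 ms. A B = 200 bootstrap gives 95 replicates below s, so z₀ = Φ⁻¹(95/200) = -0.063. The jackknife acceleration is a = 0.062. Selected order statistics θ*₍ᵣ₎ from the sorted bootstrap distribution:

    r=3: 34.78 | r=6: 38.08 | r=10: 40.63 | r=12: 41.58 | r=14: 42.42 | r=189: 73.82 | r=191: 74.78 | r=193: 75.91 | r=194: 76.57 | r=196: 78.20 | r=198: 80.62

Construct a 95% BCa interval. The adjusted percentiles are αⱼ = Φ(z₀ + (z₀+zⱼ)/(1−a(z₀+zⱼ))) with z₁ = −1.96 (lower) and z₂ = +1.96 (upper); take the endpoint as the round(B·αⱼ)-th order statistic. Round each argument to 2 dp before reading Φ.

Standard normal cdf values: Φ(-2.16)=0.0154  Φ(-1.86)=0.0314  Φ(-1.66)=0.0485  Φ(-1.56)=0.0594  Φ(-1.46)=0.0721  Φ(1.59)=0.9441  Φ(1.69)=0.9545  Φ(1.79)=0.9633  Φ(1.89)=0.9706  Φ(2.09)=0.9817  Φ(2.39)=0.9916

(38.08, 78.20)

Lower: z₀ + z₁ = -0.063 + (-1.960) = -2.023; 1 − a(z₀+z₁) = 1 − (0.062)(-2.023) = 1.1254; argument = -0.063 + (-2.023)/1.1254 = -1.8605 → -1.86.
α₁ = Φ(-1.86) = 0.0314; rank = round(200 × 0.0314) = 6; θ*₍6₎ = 38.08.
Upper: z₀ + z₂ = 1.897; 1 − a(z₀+z₂) = 0.8824; argument = 2.0869 → 2.09; α₂ = 0.9817; rank = 196; θ*₍196₎ = 78.20.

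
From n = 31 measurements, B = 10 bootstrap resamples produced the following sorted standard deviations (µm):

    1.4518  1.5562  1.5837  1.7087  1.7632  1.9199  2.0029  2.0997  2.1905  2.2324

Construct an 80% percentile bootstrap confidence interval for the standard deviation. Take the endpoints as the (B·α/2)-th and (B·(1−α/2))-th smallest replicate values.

α = 0.20; lower rank = 10 × 0.100 = 1; upper rank = 10 × 0.900 = 9.
The 1st smallest replicate is 1.4518; the 9th is 2.1905.

(1.4518, 2.1905)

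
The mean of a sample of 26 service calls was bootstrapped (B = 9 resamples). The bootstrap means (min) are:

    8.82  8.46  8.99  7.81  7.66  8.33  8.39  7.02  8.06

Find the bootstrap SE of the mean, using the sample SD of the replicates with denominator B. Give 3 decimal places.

SE* = 0.575

Bootstrap SE is the standard deviation of the 9 replicate means.
Mean of replicates: (8.82 + 8.46 + 8.99 + 7.81 + 7.66 + 8.33 + 8.39 + 7.02 + 8.06) / 9 = 73.5400 / 9 = 8.1711
Sum of squared deviations: (+0.6489)² + (+0.2889)² + (+0.8189)² + (−0.3611)² + (−0.5111)² + (+0.1589)² + (+0.2189)² + (−1.1511)² + (−0.1111)² = 2.9773
Variance = 2.9773 / 9 = 0.3308
SE* = √0.3308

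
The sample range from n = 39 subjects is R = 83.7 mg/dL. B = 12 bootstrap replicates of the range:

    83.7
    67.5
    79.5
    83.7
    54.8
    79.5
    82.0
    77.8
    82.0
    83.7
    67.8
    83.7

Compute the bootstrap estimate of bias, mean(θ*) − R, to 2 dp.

mean(θ*) = (83.7 + 67.5 + 79.5 + 83.7 + 54.8 + 79.5 + 82.0 + 77.8 + 82.0 + 83.7 + 67.8 + 83.7) / 12 = 77.142
bias = 77.142 − 83.7

bias = −6.56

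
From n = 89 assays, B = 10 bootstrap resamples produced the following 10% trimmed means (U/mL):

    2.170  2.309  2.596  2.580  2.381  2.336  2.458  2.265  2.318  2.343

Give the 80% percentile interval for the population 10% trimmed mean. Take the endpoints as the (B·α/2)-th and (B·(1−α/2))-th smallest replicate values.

(2.170, 2.580)

Sorted replicates: 2.170, 2.265, 2.309, 2.318, 2.336, 2.343, 2.381, 2.458, 2.580, 2.596
α = 0.20; lower rank = 10 × 0.100 = 1; upper rank = 10 × 0.900 = 9.
The 1st smallest replicate is 2.170; the 9th is 2.580.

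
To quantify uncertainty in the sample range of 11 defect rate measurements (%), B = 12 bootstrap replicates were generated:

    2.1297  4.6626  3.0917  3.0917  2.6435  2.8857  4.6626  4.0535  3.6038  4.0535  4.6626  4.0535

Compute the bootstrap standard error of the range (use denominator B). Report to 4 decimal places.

SE* = 0.8213

Bootstrap SE is the standard deviation of the 12 replicate ranges.
Mean of replicates: (2.1297 + 4.6626 + 3.0917 + 3.0917 + 2.6435 + 2.8857 + 4.6626 + 4.0535 + 3.6038 + 4.0535 + 4.6626 + 4.0535) / 12 = 43.59440 / 12 = 3.63287
Sum of squared deviations: (−1.50317)² + (+1.02973)² + (−0.54117)² + (−0.54117)² + (−0.98937)² + (−0.74717)² + (+1.02973)² + (+0.42063)² + (−0.02907)² + (+0.42063)² + (+1.02973)² + (+0.42063)² = 8.09503
Variance = 8.09503 / 12 = 0.67459
SE* = √0.67459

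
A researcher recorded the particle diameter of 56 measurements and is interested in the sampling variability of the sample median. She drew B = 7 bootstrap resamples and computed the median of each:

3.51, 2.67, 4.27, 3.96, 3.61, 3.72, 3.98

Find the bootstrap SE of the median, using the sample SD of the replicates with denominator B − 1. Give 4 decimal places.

SE* = 0.5118

Bootstrap SE is the standard deviation of the 7 replicate medians.
Mean of replicates: (3.51 + 2.67 + 4.27 + 3.96 + 3.61 + 3.72 + 3.98) / 7 = 25.72000 / 7 = 3.67429
Sum of squared deviations: (−0.16429)² + (−1.00429)² + (+0.59571)² + (+0.28571)² + (−0.06429)² + (+0.04571)² + (+0.30571)² = 1.57177
Variance = 1.57177 / 6 = 0.26196
SE* = √0.26196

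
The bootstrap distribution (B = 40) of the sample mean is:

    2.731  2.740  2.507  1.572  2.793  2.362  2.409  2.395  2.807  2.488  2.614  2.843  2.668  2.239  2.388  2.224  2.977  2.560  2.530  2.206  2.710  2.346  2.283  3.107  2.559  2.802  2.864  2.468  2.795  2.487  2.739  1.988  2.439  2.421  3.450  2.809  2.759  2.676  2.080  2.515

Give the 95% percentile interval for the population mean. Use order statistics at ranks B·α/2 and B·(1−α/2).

Sorted replicates: 1.572, 1.988, 2.080, 2.206, 2.224, 2.239, 2.283, 2.346, 2.362, 2.388, 2.395, 2.409, 2.421, 2.439, 2.468, 2.487, 2.488, 2.507, 2.515, 2.530, 2.559, 2.560, 2.614, 2.668, 2.676, 2.710, 2.731, 2.739, 2.740, 2.759, 2.793, 2.795, 2.802, 2.807, 2.809, 2.843, 2.864, 2.977, 3.107, 3.450
α = 0.05; lower rank = 40 × 0.025 = 1; upper rank = 40 × 0.975 = 39.
The 1st smallest replicate is 1.572; the 39th is 3.107.

(1.572, 3.107)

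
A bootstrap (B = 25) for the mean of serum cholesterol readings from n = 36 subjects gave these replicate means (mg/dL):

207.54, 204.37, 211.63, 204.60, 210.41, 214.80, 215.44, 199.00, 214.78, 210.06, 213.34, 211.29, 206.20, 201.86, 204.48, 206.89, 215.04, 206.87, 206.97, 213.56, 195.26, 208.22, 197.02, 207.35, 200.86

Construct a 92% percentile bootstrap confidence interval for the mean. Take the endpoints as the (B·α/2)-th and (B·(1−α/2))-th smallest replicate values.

Sorted replicates: 195.26, 197.02, 199.00, 200.86, 201.86, 204.37, 204.48, 204.60, 206.20, 206.87, 206.89, 206.97, 207.35, 207.54, 208.22, 210.06, 210.41, 211.29, 211.63, 213.34, 213.56, 214.78, 214.80, 215.04, 215.44
α = 0.08; lower rank = 25 × 0.040 = 1; upper rank = 25 × 0.960 = 24.
The 1st smallest replicate is 195.26; the 24th is 215.04.

(195.26, 215.04)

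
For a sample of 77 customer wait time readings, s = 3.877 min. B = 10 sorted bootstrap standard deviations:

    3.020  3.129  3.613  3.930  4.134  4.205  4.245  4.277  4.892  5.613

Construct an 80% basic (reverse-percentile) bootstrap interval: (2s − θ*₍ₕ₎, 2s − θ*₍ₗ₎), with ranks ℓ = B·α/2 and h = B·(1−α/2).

(2.862, 4.734)

Percentile endpoints at ranks 1 and 9: θ*₍1₎ = 3.020, θ*₍9₎ = 4.892.
Basic interval reflects these around s:
  lower = 2 × 3.877 − 4.892 = 2.862
  upper = 2 × 3.877 − 3.020 = 4.734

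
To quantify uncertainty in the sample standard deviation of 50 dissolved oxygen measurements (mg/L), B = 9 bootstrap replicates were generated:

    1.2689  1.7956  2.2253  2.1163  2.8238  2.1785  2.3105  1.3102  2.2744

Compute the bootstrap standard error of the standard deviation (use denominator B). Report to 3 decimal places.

SE* = 0.470

Bootstrap SE is the standard deviation of the 9 replicate standard deviations.
Mean of replicates: (1.2689 + 1.7956 + 2.2253 + 2.1163 + 2.8238 + 2.1785 + 2.3105 + 1.3102 + 2.2744) / 9 = 18.30350 / 9 = 2.03372
Sum of squared deviations: (−0.76482)² + (−0.23812)² + (+0.19158)² + (+0.08258)² + (+0.79008)² + (+0.14478)² + (+0.27678)² + (−0.72352)² + (+0.24068)² = 1.98838
Variance = 1.98838 / 9 = 0.22093
SE* = √0.22093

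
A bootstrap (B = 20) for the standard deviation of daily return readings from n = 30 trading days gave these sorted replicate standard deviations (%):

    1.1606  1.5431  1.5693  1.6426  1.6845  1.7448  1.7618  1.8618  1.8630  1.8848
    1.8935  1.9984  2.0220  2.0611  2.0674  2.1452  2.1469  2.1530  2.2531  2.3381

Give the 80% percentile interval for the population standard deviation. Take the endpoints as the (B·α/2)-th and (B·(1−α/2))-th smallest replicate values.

α = 0.20; lower rank = 20 × 0.100 = 2; upper rank = 20 × 0.900 = 18.
The 2nd smallest replicate is 1.5431; the 18th is 2.1530.

(1.5431, 2.1530)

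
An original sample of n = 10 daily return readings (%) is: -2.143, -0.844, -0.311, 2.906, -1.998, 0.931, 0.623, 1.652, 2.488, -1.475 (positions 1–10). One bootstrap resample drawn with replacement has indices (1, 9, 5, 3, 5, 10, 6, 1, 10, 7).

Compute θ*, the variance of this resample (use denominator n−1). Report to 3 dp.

Resample values: -2.143, 2.488, -1.998, -0.311, -1.998, -1.475, 0.931, -2.143, -1.475, 0.623.
Mean = -0.7501; sum of squared deviations = 23.4354
s² = 23.4354 / 9 = 2.6039

θ* = 2.604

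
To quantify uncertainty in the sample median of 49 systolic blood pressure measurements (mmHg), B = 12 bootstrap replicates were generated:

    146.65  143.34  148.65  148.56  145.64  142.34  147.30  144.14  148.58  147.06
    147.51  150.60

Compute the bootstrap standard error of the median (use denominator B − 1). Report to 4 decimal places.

Bootstrap SE is the standard deviation of the 12 replicate medians.
Mean of replicates: (146.65 + 143.34 + 148.65 + 148.56 + 145.64 + 142.34 + 147.30 + 144.14 + 148.58 + 147.06 + 147.51 + 150.60) / 12 = 1760.37000 / 12 = 146.69750
Sum of squared deviations: (−0.04750)² + (−3.35750)² + (+1.95250)² + (+1.86250)² + (−1.05750)² + (−4.35750)² + (+0.60250)² + (−2.55750)² + (+1.88250)² + (+0.36250)² + (+0.81250)² + (+3.90250)² = 65.13103
Variance = 65.13103 / 11 = 5.92100
SE* = √5.92100

SE* = 2.4333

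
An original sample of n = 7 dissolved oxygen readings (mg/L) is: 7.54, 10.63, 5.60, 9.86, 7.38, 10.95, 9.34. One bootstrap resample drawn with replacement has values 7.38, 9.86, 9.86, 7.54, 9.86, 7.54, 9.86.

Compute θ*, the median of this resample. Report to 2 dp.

Sorted: 7.38, 7.54, 7.54, 9.86, 9.86, 9.86, 9.86
Median = middle value = 9.86

θ* = 9.86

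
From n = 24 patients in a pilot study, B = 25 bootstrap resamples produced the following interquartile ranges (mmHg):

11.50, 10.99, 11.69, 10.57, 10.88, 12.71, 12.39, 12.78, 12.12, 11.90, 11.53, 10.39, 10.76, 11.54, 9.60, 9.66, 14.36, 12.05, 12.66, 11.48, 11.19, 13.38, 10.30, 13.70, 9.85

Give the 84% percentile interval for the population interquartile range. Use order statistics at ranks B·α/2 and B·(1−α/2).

Sorted replicates: 9.60, 9.66, 9.85, 10.30, 10.39, 10.57, 10.76, 10.88, 10.99, 11.19, 11.48, 11.50, 11.53, 11.54, 11.69, 11.90, 12.05, 12.12, 12.39, 12.66, 12.71, 12.78, 13.38, 13.70, 14.36
α = 0.16; lower rank = 25 × 0.080 = 2; upper rank = 25 × 0.920 = 23.
The 2nd smallest replicate is 9.66; the 23rd is 13.38.

(9.66, 13.38)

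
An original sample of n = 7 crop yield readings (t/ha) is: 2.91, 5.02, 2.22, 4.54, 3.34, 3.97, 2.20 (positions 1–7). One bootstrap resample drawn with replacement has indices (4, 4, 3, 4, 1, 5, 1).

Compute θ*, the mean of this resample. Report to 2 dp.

Resample values: 4.54, 4.54, 2.22, 4.54, 2.91, 3.34, 2.91.
Mean = (4.54 + 4.54 + 2.22 + 4.54 + 2.91 + 3.34 + 2.91) / 7 = 25.000 / 7 = 3.57

θ* = 3.57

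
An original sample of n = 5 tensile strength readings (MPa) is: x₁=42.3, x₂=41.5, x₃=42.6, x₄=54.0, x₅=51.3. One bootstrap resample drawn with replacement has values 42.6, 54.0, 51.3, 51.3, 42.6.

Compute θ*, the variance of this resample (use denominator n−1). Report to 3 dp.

Mean = 48.3600; sum of squared deviations = 115.4520
s² = 115.4520 / 4 = 28.8630

θ* = 28.863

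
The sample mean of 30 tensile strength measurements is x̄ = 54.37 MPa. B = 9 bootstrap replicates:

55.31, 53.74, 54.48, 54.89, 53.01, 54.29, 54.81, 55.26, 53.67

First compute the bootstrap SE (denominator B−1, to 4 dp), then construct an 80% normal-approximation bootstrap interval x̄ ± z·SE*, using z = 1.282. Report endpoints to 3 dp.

Mean of replicates = 54.3844; sum of squared deviations = 4.8928; SE* = √(4.8928/8) = 0.7821
Margin = 1.282 × 0.7821 = 1.0027
Interval: 54.37 ± 1.0027

(53.367, 55.373)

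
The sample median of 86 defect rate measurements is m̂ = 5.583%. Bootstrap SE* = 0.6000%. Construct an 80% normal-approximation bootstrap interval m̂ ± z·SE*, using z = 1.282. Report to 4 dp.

(4.8138, 6.3522)

Margin = 1.282 × 0.6000 = 0.76920
Interval: 5.583 ± 0.76920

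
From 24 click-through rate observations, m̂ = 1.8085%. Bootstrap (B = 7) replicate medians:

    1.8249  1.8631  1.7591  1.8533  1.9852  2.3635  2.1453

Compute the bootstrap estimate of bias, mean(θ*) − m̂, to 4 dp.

bias = +0.1621

mean(θ*) = (1.8249 + 1.8631 + 1.7591 + 1.8533 + 1.9852 + 2.3635 + 2.1453) / 7 = 1.97063
bias = 1.97063 − 1.8085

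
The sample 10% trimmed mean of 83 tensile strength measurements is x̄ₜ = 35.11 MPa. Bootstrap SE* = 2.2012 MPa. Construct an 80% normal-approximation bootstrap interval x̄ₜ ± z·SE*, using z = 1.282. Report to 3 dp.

(32.288, 37.932)

Margin = 1.282 × 2.2012 = 2.8219
Interval: 35.11 ± 2.8219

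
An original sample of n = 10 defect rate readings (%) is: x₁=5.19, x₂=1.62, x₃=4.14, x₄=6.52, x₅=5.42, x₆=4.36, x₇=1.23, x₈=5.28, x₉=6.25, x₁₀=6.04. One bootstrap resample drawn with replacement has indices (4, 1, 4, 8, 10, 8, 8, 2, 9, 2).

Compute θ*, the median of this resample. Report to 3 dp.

Resample values: 6.52, 5.19, 6.52, 5.28, 6.04, 5.28, 5.28, 1.62, 6.25, 1.62.
Sorted: 1.62, 1.62, 5.19, 5.28, 5.28, 5.28, 6.04, 6.25, 6.52, 6.52
Median = average of the two middle values = 5.280

θ* = 5.280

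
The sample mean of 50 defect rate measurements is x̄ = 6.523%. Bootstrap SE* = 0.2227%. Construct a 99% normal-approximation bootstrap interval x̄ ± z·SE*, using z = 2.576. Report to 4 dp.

(5.9493, 7.0967)

Margin = 2.576 × 0.2227 = 0.57368
Interval: 6.523 ± 0.57368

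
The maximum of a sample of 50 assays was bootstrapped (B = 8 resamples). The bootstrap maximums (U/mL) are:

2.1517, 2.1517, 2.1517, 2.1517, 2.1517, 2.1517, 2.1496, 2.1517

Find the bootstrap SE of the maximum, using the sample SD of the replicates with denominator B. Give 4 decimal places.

SE* = 0.0007

Bootstrap SE is the standard deviation of the 8 replicate maximums.
Mean of replicates: (2.1517 + 2.1517 + 2.1517 + 2.1517 + 2.1517 + 2.1517 + 2.1496 + 2.1517) / 8 = 17.2115000 / 8 = 2.1514375
Sum of squared deviations: (+0.0002625)² + (+0.0002625)² + (+0.0002625)² + (+0.0002625)² + (+0.0002625)² + (+0.0002625)² + (−0.0018375)² + (+0.0002625)² = 0.0000039
Variance = 0.0000039 / 8 = 0.0000005
SE* = √0.0000005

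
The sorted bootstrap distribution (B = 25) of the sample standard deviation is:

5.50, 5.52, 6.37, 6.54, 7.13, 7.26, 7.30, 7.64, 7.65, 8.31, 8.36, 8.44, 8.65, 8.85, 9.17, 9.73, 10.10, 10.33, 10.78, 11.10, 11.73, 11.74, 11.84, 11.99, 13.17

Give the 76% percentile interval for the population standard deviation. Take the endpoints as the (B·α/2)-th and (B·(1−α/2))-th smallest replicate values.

(6.37, 11.74)

α = 0.24; lower rank = 25 × 0.120 = 3; upper rank = 25 × 0.880 = 22.
The 3rd smallest replicate is 6.37; the 22nd is 11.74.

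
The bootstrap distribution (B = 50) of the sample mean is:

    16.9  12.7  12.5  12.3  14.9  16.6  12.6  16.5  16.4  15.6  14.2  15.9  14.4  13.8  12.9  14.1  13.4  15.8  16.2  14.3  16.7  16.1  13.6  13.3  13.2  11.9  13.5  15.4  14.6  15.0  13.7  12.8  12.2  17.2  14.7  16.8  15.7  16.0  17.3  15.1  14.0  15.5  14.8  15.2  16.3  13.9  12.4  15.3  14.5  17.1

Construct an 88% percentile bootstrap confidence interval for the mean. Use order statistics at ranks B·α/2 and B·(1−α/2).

(12.3, 16.9)

Sorted replicates: 11.9, 12.2, 12.3, 12.4, 12.5, 12.6, 12.7, 12.8, 12.9, 13.2, 13.3, 13.4, 13.5, 13.6, 13.7, 13.8, 13.9, 14.0, 14.1, 14.2, 14.3, 14.4, 14.5, 14.6, 14.7, 14.8, 14.9, 15.0, 15.1, 15.2, 15.3, 15.4, 15.5, 15.6, 15.7, 15.8, 15.9, 16.0, 16.1, 16.2, 16.3, 16.4, 16.5, 16.6, 16.7, 16.8, 16.9, 17.1, 17.2, 17.3
α = 0.12; lower rank = 50 × 0.060 = 3; upper rank = 50 × 0.940 = 47.
The 3rd smallest replicate is 12.3; the 47th is 16.9.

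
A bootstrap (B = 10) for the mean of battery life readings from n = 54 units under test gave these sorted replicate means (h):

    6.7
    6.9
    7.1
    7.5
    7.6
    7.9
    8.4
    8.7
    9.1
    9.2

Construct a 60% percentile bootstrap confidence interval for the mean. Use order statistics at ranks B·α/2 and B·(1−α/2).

α = 0.40; lower rank = 10 × 0.200 = 2; upper rank = 10 × 0.800 = 8.
The 2nd smallest replicate is 6.9; the 8th is 8.7.

(6.9, 8.7)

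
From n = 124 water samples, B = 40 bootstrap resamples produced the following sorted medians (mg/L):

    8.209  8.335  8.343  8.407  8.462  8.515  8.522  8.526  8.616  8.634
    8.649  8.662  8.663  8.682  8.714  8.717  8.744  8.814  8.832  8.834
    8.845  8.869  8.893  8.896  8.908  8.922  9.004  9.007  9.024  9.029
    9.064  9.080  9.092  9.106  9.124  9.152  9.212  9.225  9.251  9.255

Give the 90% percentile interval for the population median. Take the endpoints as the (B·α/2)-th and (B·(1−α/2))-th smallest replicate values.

(8.335, 9.225)

α = 0.10; lower rank = 40 × 0.050 = 2; upper rank = 40 × 0.950 = 38.
The 2nd smallest replicate is 8.335; the 38th is 9.225.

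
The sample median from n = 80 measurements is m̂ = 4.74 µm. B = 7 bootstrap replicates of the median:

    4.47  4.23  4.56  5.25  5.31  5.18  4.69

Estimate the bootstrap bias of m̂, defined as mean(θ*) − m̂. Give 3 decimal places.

mean(θ*) = (4.47 + 4.23 + 4.56 + 5.25 + 5.31 + 5.18 + 4.69) / 7 = 4.8129
bias = 4.8129 − 4.74

bias = +0.073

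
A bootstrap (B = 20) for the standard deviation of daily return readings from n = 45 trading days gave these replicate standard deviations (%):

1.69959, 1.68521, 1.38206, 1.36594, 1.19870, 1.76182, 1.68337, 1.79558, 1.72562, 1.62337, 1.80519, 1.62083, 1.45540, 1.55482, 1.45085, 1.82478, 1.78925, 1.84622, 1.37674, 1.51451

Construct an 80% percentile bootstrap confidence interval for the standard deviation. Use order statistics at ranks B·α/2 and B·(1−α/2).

Sorted replicates: 1.19870, 1.36594, 1.37674, 1.38206, 1.45085, 1.45540, 1.51451, 1.55482, 1.62083, 1.62337, 1.68337, 1.68521, 1.69959, 1.72562, 1.76182, 1.78925, 1.79558, 1.80519, 1.82478, 1.84622
α = 0.20; lower rank = 20 × 0.100 = 2; upper rank = 20 × 0.900 = 18.
The 2nd smallest replicate is 1.36594; the 18th is 1.80519.

(1.36594, 1.80519)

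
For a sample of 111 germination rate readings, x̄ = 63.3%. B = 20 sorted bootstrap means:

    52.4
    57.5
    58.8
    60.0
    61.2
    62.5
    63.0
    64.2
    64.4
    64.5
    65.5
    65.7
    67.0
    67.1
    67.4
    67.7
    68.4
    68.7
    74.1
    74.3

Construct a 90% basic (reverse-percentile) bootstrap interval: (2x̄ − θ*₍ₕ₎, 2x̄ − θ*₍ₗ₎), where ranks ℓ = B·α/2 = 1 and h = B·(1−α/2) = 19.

Percentile endpoints at ranks 1 and 19: θ*₍1₎ = 52.4, θ*₍19₎ = 74.1.
Basic interval reflects these around x̄:
  lower = 2 × 63.3 − 74.1 = 52.5
  upper = 2 × 63.3 − 52.4 = 74.2

(52.5, 74.2)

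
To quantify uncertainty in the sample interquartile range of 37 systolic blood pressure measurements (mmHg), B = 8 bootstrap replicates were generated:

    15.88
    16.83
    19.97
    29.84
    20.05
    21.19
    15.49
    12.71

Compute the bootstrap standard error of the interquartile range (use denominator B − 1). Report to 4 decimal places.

Bootstrap SE is the standard deviation of the 8 replicate interquartile ranges.
Mean of replicates: (15.88 + 16.83 + 19.97 + 29.84 + 20.05 + 21.19 + 15.49 + 12.71) / 8 = 151.96000 / 8 = 18.99500
Sum of squared deviations: (−3.11500)² + (−2.16500)² + (+0.97500)² + (+10.84500)² + (+1.05500)² + (+2.19500)² + (−3.50500)² + (−6.28500)² = 190.67240
Variance = 190.67240 / 7 = 27.23891
SE* = √27.23891

SE* = 5.2191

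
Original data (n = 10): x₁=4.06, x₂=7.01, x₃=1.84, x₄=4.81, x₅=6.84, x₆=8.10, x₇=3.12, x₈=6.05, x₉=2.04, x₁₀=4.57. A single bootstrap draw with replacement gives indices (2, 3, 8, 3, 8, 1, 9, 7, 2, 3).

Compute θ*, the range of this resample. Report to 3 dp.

Resample values: 7.01, 1.84, 6.05, 1.84, 6.05, 4.06, 2.04, 3.12, 7.01, 1.84.
Range = 7.01 − 1.84 = 5.170

θ* = 5.170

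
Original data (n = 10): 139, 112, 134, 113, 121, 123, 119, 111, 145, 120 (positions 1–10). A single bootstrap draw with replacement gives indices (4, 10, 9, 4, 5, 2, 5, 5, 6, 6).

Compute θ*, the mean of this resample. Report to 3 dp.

Resample values: 113, 120, 145, 113, 121, 112, 121, 121, 123, 123.
Mean = (113 + 120 + 145 + 113 + 121 + 112 + 121 + 121 + 123 + 123) / 10 = 1212.0 / 10 = 121.200

θ* = 121.200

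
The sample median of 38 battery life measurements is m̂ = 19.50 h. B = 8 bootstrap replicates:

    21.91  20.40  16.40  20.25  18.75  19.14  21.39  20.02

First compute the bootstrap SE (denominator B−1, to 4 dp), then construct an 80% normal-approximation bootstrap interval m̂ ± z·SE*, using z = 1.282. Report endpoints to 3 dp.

(17.296, 21.704)

Mean of replicates = 19.7825; sum of squared deviations = 20.6868; SE* = √(20.6868/7) = 1.7191
Margin = 1.282 × 1.7191 = 2.2039
Interval: 19.50 ± 2.2039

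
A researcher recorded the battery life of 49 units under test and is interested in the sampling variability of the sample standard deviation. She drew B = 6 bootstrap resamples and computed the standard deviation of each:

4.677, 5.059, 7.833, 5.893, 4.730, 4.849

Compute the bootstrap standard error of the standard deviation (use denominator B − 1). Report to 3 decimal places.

Bootstrap SE is the standard deviation of the 6 replicate standard deviations.
Mean of replicates: (4.677 + 5.059 + 7.833 + 5.893 + 4.730 + 4.849) / 6 = 33.0410 / 6 = 5.5068
Sum of squared deviations: (−0.8298)² + (−0.4478)² + (+2.3262)² + (+0.3862)² + (−0.7768)² + (−0.6578)² = 7.4856
Variance = 7.4856 / 5 = 1.4971
SE* = √1.4971

SE* = 1.224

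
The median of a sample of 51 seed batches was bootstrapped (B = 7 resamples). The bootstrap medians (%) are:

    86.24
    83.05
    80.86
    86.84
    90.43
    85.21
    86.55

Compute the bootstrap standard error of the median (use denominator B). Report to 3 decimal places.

SE* = 2.811

Bootstrap SE is the standard deviation of the 7 replicate medians.
Mean of replicates: (86.24 + 83.05 + 80.86 + 86.84 + 90.43 + 85.21 + 86.55) / 7 = 599.1800 / 7 = 85.5971
Sum of squared deviations: (+0.6429)² + (−2.5471)² + (−4.7371)² + (+1.2429)² + (+4.8329)² + (−0.3871)² + (+0.9529)² = 55.3007
Variance = 55.3007 / 7 = 7.9001
SE* = √7.9001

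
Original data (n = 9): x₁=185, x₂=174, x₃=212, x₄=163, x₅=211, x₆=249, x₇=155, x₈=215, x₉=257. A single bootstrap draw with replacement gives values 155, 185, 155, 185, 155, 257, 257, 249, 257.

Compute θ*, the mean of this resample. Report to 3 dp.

θ* = 206.111

Mean = (155 + 185 + 155 + 185 + 155 + 257 + 257 + 249 + 257) / 9 = 1855.0 / 9 = 206.111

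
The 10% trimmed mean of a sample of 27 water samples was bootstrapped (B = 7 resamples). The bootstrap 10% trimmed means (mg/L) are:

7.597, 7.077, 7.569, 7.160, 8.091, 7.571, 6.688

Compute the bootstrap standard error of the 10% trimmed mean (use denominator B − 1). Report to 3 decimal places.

SE* = 0.455

Bootstrap SE is the standard deviation of the 7 replicate 10% trimmed means.
Mean of replicates: (7.597 + 7.077 + 7.569 + 7.160 + 8.091 + 7.571 + 6.688) / 7 = 51.7530 / 7 = 7.3933
Sum of squared deviations: (+0.2037)² + (−0.3163)² + (+0.1757)² + (−0.2333)² + (+0.6977)² + (+0.1777)² + (−0.7053)² = 1.2426
Variance = 1.2426 / 6 = 0.2071
SE* = √0.2071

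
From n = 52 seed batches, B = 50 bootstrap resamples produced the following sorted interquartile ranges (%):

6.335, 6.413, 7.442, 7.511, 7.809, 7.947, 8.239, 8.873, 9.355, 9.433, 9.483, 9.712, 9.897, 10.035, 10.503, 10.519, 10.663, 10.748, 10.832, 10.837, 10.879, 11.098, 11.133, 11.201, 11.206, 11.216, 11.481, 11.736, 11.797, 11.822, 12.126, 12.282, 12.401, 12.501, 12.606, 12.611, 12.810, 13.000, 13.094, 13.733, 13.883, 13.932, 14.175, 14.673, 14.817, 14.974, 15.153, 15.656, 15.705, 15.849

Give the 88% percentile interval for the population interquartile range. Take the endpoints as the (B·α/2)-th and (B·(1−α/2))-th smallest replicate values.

(7.442, 15.153)

α = 0.12; lower rank = 50 × 0.060 = 3; upper rank = 50 × 0.940 = 47.
The 3rd smallest replicate is 7.442; the 47th is 15.153.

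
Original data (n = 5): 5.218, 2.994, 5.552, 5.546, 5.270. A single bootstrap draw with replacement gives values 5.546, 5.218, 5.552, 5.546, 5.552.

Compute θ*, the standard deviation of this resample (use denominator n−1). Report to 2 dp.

Mean = 5.4828; sum of squared deviations = 0.0877
s² = 0.0877 / 4 = 0.0219
s = √0.0219 = 0.15

θ* = 0.15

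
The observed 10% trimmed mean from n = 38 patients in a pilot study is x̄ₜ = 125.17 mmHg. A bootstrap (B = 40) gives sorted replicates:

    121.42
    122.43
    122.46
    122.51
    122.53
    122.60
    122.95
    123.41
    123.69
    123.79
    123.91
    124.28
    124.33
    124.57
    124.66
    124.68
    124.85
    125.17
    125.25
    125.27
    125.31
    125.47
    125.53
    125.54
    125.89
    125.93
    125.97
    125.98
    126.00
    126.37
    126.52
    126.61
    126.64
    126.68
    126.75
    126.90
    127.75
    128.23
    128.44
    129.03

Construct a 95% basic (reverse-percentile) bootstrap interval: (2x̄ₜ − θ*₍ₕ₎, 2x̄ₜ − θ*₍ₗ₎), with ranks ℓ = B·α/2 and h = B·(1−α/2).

Percentile endpoints at ranks 1 and 39: θ*₍1₎ = 121.42, θ*₍39₎ = 128.44.
Basic interval reflects these around x̄ₜ:
  lower = 2 × 125.17 − 128.44 = 121.90
  upper = 2 × 125.17 − 121.42 = 128.92

(121.90, 128.92)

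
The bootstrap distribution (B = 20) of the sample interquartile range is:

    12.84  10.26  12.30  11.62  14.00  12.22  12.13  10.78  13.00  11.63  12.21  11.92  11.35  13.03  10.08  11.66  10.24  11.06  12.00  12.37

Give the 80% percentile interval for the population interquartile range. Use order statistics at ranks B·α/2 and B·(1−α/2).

Sorted replicates: 10.08, 10.24, 10.26, 10.78, 11.06, 11.35, 11.62, 11.63, 11.66, 11.92, 12.00, 12.13, 12.21, 12.22, 12.30, 12.37, 12.84, 13.00, 13.03, 14.00
α = 0.20; lower rank = 20 × 0.100 = 2; upper rank = 20 × 0.900 = 18.
The 2nd smallest replicate is 10.24; the 18th is 13.00.

(10.24, 13.00)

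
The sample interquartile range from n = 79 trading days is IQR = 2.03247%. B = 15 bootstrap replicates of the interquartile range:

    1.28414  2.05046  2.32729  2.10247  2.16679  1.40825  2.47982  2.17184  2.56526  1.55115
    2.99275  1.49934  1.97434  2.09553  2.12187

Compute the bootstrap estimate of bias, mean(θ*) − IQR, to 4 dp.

bias = +0.0203

mean(θ*) = (1.28414 + 2.05046 + 2.32729 + 2.10247 + 2.16679 + 1.40825 + 2.47982 + 2.17184 + 2.56526 + 1.55115 + 2.99275 + 1.49934 + 1.97434 + 2.09553 + 2.12187) / 15 = 2.05275
bias = 2.05275 − 2.03247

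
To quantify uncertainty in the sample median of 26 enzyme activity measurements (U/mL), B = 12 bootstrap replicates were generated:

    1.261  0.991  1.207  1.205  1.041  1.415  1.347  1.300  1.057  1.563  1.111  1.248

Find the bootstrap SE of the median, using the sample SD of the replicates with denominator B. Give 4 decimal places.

SE* = 0.1589

Bootstrap SE is the standard deviation of the 12 replicate medians.
Mean of replicates: (1.261 + 0.991 + 1.207 + 1.205 + 1.041 + 1.415 + 1.347 + 1.300 + 1.057 + 1.563 + 1.111 + 1.248) / 12 = 14.74600 / 12 = 1.22883
Sum of squared deviations: (+0.03217)² + (−0.23783)² + (−0.02183)² + (−0.02383)² + (−0.18783)² + (+0.18617)² + (+0.11817)² + (+0.07117)² + (−0.17183)² + (+0.33417)² + (−0.11783)² + (+0.01917)² = 0.30306
Variance = 0.30306 / 12 = 0.02525
SE* = √0.02525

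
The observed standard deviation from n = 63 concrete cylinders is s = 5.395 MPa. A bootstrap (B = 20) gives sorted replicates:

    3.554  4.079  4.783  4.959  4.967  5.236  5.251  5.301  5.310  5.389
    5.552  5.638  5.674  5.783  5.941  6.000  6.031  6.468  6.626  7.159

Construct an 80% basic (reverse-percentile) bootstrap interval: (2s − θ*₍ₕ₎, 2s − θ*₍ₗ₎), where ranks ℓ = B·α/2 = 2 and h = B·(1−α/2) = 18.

(4.322, 6.711)

Percentile endpoints at ranks 2 and 18: θ*₍2₎ = 4.079, θ*₍18₎ = 6.468.
Basic interval reflects these around s:
  lower = 2 × 5.395 − 6.468 = 4.322
  upper = 2 × 5.395 − 4.079 = 6.711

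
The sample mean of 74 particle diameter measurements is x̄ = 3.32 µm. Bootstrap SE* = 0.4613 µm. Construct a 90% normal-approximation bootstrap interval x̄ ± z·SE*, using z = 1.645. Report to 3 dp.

(2.561, 4.079)

Margin = 1.645 × 0.4613 = 0.7588
Interval: 3.32 ± 0.7588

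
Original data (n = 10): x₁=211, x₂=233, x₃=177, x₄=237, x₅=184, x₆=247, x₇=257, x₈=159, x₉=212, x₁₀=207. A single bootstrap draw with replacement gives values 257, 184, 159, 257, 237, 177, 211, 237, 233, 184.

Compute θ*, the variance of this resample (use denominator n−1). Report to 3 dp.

Mean = 213.6000; sum of squared deviations = 11318.4000
s² = 11318.4000 / 9 = 1257.6000

θ* = 1257.600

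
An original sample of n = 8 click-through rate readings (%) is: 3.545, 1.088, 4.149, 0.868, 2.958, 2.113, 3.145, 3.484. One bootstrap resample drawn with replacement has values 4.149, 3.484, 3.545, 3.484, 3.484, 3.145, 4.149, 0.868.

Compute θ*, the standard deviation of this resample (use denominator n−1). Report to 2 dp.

θ* = 1.04

Mean = 3.2885; sum of squared deviations = 7.5408
s² = 7.5408 / 7 = 1.0773
s = √1.0773 = 1.04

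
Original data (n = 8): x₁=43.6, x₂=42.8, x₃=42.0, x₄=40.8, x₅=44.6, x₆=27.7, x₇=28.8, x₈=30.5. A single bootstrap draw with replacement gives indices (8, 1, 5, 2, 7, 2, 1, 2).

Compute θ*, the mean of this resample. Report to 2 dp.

Resample values: 30.5, 43.6, 44.6, 42.8, 28.8, 42.8, 43.6, 42.8.
Mean = (30.5 + 43.6 + 44.6 + 42.8 + 28.8 + 42.8 + 43.6 + 42.8) / 8 = 319.50 / 8 = 39.94

θ* = 39.94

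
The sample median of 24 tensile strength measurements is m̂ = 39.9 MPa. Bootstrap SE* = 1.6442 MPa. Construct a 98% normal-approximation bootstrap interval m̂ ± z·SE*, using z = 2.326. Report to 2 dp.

(36.08, 43.72)

Margin = 2.326 × 1.6442 = 3.824
Interval: 39.9 ± 3.824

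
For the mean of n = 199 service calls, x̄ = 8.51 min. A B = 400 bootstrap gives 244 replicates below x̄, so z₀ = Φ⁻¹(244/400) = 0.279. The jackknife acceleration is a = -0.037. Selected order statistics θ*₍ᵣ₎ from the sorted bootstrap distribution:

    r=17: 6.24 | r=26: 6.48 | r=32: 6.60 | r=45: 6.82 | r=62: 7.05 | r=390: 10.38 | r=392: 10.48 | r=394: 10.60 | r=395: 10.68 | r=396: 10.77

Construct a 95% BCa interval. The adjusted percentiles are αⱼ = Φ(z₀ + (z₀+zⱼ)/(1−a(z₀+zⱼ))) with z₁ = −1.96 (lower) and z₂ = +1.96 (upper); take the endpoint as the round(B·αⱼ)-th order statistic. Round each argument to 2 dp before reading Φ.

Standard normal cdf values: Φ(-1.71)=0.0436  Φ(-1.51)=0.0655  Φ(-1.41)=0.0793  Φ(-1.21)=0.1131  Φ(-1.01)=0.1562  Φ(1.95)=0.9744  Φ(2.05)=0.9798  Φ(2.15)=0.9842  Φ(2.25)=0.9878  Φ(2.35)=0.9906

Lower: z₀ + z₁ = 0.279 + (-1.960) = -1.681; 1 − a(z₀+z₁) = 1 − (-0.037)(-1.681) = 0.9378; argument = 0.279 + (-1.681)/0.9378 = -1.5135 → -1.51.
α₁ = Φ(-1.51) = 0.0655; rank = round(400 × 0.0655) = 26; θ*₍26₎ = 6.48.
Upper: z₀ + z₂ = 2.239; 1 − a(z₀+z₂) = 1.0828; argument = 2.3467 → 2.35; α₂ = 0.9906; rank = 396; θ*₍396₎ = 10.77.

(6.48, 10.77)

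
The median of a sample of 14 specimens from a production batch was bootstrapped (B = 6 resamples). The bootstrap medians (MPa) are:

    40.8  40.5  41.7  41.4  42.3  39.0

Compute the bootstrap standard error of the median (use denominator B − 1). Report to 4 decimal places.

SE* = 1.1502

Bootstrap SE is the standard deviation of the 6 replicate medians.
Mean of replicates: (40.8 + 40.5 + 41.7 + 41.4 + 42.3 + 39.0) / 6 = 245.70000 / 6 = 40.95000
Sum of squared deviations: (−0.15000)² + (−0.45000)² + (+0.75000)² + (+0.45000)² + (+1.35000)² + (−1.95000)² = 6.61500
Variance = 6.61500 / 5 = 1.32300
SE* = √1.32300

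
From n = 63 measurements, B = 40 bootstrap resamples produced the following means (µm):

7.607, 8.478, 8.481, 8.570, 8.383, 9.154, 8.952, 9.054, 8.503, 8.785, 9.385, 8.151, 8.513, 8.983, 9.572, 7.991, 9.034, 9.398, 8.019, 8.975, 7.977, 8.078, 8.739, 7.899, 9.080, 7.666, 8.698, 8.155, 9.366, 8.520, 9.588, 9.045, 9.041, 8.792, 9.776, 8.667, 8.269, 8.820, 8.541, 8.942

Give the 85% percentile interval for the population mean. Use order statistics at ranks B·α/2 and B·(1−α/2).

(7.899, 9.398)

Sorted replicates: 7.607, 7.666, 7.899, 7.977, 7.991, 8.019, 8.078, 8.151, 8.155, 8.269, 8.383, 8.478, 8.481, 8.503, 8.513, 8.520, 8.541, 8.570, 8.667, 8.698, 8.739, 8.785, 8.792, 8.820, 8.942, 8.952, 8.975, 8.983, 9.034, 9.041, 9.045, 9.054, 9.080, 9.154, 9.366, 9.385, 9.398, 9.572, 9.588, 9.776
α = 0.15; lower rank = 40 × 0.075 = 3; upper rank = 40 × 0.925 = 37.
The 3rd smallest replicate is 7.899; the 37th is 9.398.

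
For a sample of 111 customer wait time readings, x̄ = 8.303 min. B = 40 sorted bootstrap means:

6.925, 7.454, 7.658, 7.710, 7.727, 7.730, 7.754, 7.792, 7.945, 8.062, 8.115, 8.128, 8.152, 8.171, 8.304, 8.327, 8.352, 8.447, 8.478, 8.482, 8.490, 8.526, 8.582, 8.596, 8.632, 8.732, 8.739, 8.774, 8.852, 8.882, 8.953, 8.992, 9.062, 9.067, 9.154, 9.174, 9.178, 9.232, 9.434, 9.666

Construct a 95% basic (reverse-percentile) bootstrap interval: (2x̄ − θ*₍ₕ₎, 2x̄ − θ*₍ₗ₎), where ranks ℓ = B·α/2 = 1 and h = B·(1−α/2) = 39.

Percentile endpoints at ranks 1 and 39: θ*₍1₎ = 6.925, θ*₍39₎ = 9.434.
Basic interval reflects these around x̄:
  lower = 2 × 8.303 − 9.434 = 7.172
  upper = 2 × 8.303 − 6.925 = 9.681

(7.172, 9.681)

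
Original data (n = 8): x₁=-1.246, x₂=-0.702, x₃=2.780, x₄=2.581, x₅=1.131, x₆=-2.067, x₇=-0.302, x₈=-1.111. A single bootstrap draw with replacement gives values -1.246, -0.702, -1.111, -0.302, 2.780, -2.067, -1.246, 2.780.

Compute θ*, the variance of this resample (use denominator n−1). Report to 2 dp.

Mean = -0.1393; sum of squared deviations = 24.4975
s² = 24.4975 / 7 = 3.4996

θ* = 3.50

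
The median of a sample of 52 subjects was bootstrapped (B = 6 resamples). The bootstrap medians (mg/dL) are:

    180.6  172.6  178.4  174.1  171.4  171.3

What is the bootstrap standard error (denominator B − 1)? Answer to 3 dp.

Bootstrap SE is the standard deviation of the 6 replicate medians.
Mean of replicates: (180.6 + 172.6 + 178.4 + 174.1 + 171.4 + 171.3) / 6 = 1048.4000 / 6 = 174.7333
Sum of squared deviations: (+5.8667)² + (−2.1333)² + (+3.6667)² + (−0.6333)² + (−3.3333)² + (−3.4333)² = 75.7133
Variance = 75.7133 / 5 = 15.1427
SE* = √15.1427

SE* = 3.891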